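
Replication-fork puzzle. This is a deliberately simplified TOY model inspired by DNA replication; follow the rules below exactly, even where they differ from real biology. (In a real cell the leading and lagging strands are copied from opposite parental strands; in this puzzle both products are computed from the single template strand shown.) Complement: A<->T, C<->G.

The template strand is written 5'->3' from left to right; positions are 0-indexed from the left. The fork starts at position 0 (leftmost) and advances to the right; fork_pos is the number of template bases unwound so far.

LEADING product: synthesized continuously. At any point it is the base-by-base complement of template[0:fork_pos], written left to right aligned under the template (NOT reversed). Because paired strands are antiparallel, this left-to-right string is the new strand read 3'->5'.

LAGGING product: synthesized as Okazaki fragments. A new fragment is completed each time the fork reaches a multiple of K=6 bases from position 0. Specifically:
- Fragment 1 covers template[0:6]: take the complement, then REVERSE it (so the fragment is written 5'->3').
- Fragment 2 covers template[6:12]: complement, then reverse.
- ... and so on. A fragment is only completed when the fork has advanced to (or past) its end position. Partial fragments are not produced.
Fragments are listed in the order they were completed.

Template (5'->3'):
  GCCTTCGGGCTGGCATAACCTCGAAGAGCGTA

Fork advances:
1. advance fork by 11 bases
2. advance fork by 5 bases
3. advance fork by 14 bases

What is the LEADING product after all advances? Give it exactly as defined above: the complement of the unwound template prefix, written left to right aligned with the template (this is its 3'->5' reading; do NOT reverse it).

Step 1: advance 11 -> fork_pos = 0 + 11 = 11.
Step 2: advance 5 -> fork_pos = 11 + 5 = 16.
Step 3: advance 14 -> fork_pos = 16 + 14 = 30.
Unwound prefix: template[0:30] = GCCTTCGGGCTGGCATAACCTCGAAGAGCG
Complement it base by base (A<->T, C<->G), keeping left-to-right order:
  [0:5] GCCTT -> CGGAA
  [5:10] CGGGC -> GCCCG
  [10:15] TGGCA -> ACCGT
  [15:20] TAACC -> ATTGG
  [20:25] TCGAA -> AGCTT
  [25:30] GAGCG -> CTCGC
Concatenate: CGGAAGCCCGACCGTATTGGAGCTTCTCGC (length 30; written aligned with the template, i.e. 3'->5').

Answer: CGGAAGCCCGACCGTATTGGAGCTTCTCGC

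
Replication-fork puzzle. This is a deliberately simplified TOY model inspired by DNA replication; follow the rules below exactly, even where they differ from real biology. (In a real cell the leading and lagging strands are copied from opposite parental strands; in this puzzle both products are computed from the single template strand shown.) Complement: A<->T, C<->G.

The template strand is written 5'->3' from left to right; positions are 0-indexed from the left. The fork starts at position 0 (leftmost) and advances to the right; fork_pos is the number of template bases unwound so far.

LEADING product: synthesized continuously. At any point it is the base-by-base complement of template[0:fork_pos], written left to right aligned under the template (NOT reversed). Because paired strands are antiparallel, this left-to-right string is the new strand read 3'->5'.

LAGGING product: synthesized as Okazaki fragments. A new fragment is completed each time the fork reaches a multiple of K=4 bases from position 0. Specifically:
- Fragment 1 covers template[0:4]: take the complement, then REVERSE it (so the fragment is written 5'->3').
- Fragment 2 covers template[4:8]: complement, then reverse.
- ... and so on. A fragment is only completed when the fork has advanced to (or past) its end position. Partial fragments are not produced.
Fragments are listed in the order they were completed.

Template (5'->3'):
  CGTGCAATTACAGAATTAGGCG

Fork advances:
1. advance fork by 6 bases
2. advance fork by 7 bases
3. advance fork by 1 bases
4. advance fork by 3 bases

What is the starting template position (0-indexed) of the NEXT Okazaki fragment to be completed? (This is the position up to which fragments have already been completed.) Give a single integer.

Answer: 16

Derivation:
Step 1: advance 6 -> fork_pos = 0 + 6 = 6. Reached multiple(s) of 4: 4 -> fragment 1 completed (1 total).
Step 2: advance 7 -> fork_pos = 6 + 7 = 13. Reached multiple(s) of 4: 8, 12 -> fragments 2-3 completed (3 total).
Step 3: advance 1 -> fork_pos = 13 + 1 = 14. Next multiple of 4 is 16 (not reached); still 3 fragment(s).
Step 4: advance 3 -> fork_pos = 14 + 3 = 17. Reached multiple(s) of 4: 16 -> fragment 4 completed (4 total).
4 fragment(s) completed, covering template[0:16] (4 x 4 = 16). The next fragment, fragment 5, covers template[16:20], so it starts at position 16.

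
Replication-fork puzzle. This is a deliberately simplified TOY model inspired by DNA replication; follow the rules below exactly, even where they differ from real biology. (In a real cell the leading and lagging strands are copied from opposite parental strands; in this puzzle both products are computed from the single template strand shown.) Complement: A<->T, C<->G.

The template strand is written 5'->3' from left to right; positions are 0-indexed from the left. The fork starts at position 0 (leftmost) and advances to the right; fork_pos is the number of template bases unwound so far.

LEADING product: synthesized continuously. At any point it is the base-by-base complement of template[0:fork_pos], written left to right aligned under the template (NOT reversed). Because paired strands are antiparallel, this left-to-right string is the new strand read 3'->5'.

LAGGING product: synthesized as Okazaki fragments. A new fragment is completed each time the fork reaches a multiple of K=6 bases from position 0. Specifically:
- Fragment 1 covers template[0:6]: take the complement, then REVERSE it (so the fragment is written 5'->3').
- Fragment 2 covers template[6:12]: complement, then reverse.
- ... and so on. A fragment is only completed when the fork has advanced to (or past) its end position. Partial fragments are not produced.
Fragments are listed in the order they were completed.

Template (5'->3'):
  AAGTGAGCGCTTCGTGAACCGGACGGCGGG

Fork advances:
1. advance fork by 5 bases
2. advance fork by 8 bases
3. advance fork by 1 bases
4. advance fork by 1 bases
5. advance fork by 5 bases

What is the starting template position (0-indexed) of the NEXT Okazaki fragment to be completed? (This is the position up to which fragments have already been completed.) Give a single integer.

Answer: 18

Derivation:
Step 1: advance 5 -> fork_pos = 0 + 5 = 5. Next multiple of 6 is 6 (not reached); still 0 fragment(s).
Step 2: advance 8 -> fork_pos = 5 + 8 = 13. Reached multiple(s) of 6: 6, 12 -> fragments 1-2 completed (2 total).
Step 3: advance 1 -> fork_pos = 13 + 1 = 14. Next multiple of 6 is 18 (not reached); still 2 fragment(s).
Step 4: advance 1 -> fork_pos = 14 + 1 = 15. Next multiple of 6 is 18 (not reached); still 2 fragment(s).
Step 5: advance 5 -> fork_pos = 15 + 5 = 20. Reached multiple(s) of 6: 18 -> fragment 3 completed (3 total).
3 fragment(s) completed, covering template[0:18] (3 x 6 = 18). The next fragment, fragment 4, covers template[18:24], so it starts at position 18.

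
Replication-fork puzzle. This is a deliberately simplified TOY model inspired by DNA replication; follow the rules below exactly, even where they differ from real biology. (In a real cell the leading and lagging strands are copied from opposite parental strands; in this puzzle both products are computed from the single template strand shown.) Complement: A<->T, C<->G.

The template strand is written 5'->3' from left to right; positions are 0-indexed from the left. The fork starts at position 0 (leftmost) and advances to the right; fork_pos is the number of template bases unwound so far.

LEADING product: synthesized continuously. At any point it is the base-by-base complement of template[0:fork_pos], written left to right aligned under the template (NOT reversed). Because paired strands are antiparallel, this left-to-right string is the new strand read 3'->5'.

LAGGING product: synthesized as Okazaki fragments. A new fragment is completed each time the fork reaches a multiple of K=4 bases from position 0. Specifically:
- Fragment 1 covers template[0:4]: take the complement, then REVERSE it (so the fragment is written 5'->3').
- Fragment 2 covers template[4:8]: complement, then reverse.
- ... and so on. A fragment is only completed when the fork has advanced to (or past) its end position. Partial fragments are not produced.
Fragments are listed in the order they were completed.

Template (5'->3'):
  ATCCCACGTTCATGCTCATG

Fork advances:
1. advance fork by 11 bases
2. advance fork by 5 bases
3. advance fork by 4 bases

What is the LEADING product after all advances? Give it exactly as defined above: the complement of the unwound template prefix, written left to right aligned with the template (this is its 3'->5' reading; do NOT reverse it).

Answer: TAGGGTGCAAGTACGAGTAC

Derivation:
Step 1: advance 11 -> fork_pos = 0 + 11 = 11.
Step 2: advance 5 -> fork_pos = 11 + 5 = 16.
Step 3: advance 4 -> fork_pos = 16 + 4 = 20.
Unwound prefix: template[0:20] = ATCCCACGTTCATGCTCATG
Complement it base by base (A<->T, C<->G), keeping left-to-right order:
  [0:5] ATCCC -> TAGGG
  [5:10] ACGTT -> TGCAA
  [10:15] CATGC -> GTACG
  [15:20] TCATG -> AGTAC
Concatenate: TAGGGTGCAAGTACGAGTAC (length 20; written aligned with the template, i.e. 3'->5').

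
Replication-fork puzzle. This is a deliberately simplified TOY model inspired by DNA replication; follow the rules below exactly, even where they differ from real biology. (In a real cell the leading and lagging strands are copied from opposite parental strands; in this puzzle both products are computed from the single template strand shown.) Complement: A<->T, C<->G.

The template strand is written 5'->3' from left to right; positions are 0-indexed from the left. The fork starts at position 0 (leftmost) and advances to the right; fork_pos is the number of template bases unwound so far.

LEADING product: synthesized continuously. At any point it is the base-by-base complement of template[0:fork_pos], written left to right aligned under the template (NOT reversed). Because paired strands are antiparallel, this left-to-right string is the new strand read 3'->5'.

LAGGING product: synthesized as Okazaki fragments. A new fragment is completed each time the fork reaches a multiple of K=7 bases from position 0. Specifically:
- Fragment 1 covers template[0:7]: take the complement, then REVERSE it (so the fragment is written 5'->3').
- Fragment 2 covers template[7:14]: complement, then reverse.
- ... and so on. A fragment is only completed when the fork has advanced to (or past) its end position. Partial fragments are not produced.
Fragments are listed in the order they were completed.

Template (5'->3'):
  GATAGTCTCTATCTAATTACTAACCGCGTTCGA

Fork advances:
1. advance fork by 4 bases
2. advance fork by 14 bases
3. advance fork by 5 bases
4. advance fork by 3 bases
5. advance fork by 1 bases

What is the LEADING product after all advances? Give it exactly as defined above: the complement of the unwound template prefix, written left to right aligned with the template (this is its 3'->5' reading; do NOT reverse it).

Answer: CTATCAGAGATAGATTAATGATTGGCG

Derivation:
Step 1: advance 4 -> fork_pos = 0 + 4 = 4.
Step 2: advance 14 -> fork_pos = 4 + 14 = 18.
Step 3: advance 5 -> fork_pos = 18 + 5 = 23.
Step 4: advance 3 -> fork_pos = 23 + 3 = 26.
Step 5: advance 1 -> fork_pos = 26 + 1 = 27.
Unwound prefix: template[0:27] = GATAGTCTCTATCTAATTACTAACCGC
Complement it base by base (A<->T, C<->G), keeping left-to-right order:
  [0:5] GATAG -> CTATC
  [5:10] TCTCT -> AGAGA
  [10:15] ATCTA -> TAGAT
  [15:20] ATTAC -> TAATG
  [20:25] TAACC -> ATTGG
  [25:27] GC -> CG
Concatenate: CTATCAGAGATAGATTAATGATTGGCG (length 27; written aligned with the template, i.e. 3'->5').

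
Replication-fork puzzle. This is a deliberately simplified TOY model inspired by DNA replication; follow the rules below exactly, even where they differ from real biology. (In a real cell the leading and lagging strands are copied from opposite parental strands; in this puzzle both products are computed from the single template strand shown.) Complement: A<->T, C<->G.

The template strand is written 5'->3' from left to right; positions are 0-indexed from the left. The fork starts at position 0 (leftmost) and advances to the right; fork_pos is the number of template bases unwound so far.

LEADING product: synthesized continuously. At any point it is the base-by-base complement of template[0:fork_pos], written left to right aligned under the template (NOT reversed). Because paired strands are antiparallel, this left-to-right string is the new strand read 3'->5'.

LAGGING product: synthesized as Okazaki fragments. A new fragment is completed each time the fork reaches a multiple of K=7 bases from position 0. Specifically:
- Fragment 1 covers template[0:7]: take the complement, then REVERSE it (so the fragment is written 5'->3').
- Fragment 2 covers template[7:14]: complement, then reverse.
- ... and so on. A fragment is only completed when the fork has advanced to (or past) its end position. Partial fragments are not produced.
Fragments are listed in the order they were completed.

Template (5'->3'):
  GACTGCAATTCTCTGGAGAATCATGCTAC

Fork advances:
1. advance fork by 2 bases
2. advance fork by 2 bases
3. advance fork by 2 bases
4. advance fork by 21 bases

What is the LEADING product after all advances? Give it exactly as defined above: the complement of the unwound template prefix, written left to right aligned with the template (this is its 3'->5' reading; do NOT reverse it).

Answer: CTGACGTTAAGAGACCTCTTAGTACGA

Derivation:
Step 1: advance 2 -> fork_pos = 0 + 2 = 2.
Step 2: advance 2 -> fork_pos = 2 + 2 = 4.
Step 3: advance 2 -> fork_pos = 4 + 2 = 6.
Step 4: advance 21 -> fork_pos = 6 + 21 = 27.
Unwound prefix: template[0:27] = GACTGCAATTCTCTGGAGAATCATGCT
Complement it base by base (A<->T, C<->G), keeping left-to-right order:
  [0:5] GACTG -> CTGAC
  [5:10] CAATT -> GTTAA
  [10:15] CTCTG -> GAGAC
  [15:20] GAGAA -> CTCTT
  [20:25] TCATG -> AGTAC
  [25:27] CT -> GA
Concatenate: CTGACGTTAAGAGACCTCTTAGTACGA (length 27; written aligned with the template, i.e. 3'->5').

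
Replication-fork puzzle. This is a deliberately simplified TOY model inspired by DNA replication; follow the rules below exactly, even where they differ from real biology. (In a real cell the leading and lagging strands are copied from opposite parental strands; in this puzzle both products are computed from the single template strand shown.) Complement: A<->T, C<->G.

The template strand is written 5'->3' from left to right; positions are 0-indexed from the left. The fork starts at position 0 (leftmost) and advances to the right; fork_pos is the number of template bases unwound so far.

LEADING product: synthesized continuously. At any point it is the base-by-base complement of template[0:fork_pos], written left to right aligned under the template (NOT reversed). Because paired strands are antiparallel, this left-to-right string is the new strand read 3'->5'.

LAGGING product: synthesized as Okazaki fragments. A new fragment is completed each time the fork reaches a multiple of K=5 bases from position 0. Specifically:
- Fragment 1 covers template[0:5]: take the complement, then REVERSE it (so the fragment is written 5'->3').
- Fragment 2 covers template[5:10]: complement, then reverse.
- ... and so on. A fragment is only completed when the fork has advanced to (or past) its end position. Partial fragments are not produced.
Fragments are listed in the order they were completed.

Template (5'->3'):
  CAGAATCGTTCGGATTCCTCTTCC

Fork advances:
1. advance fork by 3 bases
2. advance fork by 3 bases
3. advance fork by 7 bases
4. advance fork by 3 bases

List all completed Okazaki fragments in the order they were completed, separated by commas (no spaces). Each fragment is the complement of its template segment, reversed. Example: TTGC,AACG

Answer: TTCTG,AACGA,ATCCG

Derivation:
Step 1: advance 3 -> fork_pos = 0 + 3 = 3. Next multiple of 5 is 5 (not reached); still 0 fragment(s).
Step 2: advance 3 -> fork_pos = 3 + 3 = 6. Reached multiple(s) of 5: 5 -> fragment 1 completed (1 total).
Step 3: advance 7 -> fork_pos = 6 + 7 = 13. Reached multiple(s) of 5: 10 -> fragment 2 completed (2 total).
Step 4: advance 3 -> fork_pos = 13 + 3 = 16. Reached multiple(s) of 5: 15 -> fragment 3 completed (3 total).
Final fork_pos = 16, so 3 fragment(s) are complete. Build each: template segment -> complement -> reverse.
Fragment 1: template[0:5] = CAGAA -> complement GTCTT -> reversed TTCTG
Fragment 2: template[5:10] = TCGTT -> complement AGCAA -> reversed AACGA
Fragment 3: template[10:15] = CGGAT -> complement GCCTA -> reversed ATCCG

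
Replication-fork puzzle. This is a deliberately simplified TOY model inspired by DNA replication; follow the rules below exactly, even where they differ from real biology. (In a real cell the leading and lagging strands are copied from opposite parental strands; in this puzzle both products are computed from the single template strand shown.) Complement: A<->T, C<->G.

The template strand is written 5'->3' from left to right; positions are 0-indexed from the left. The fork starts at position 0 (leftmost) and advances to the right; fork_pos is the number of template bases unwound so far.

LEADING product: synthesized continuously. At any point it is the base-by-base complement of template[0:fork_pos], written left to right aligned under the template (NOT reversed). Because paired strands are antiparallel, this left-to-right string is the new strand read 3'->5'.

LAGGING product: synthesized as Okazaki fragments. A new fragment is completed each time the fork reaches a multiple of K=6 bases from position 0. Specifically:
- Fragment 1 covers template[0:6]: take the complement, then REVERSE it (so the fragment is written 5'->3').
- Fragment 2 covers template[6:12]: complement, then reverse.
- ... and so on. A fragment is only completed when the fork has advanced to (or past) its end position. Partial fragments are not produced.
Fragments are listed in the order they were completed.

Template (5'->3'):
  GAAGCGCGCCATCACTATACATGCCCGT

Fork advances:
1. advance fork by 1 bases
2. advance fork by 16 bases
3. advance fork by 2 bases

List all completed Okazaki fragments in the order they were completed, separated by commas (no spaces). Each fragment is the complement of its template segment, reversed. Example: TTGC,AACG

Step 1: advance 1 -> fork_pos = 0 + 1 = 1. Next multiple of 6 is 6 (not reached); still 0 fragment(s).
Step 2: advance 16 -> fork_pos = 1 + 16 = 17. Reached multiple(s) of 6: 6, 12 -> fragments 1-2 completed (2 total).
Step 3: advance 2 -> fork_pos = 17 + 2 = 19. Reached multiple(s) of 6: 18 -> fragment 3 completed (3 total).
Final fork_pos = 19, so 3 fragment(s) are complete. Build each: template segment -> complement -> reverse.
Fragment 1: template[0:6] = GAAGCG -> complement CTTCGC -> reversed CGCTTC
Fragment 2: template[6:12] = CGCCAT -> complement GCGGTA -> reversed ATGGCG
Fragment 3: template[12:18] = CACTAT -> complement GTGATA -> reversed ATAGTG

Answer: CGCTTC,ATGGCG,ATAGTG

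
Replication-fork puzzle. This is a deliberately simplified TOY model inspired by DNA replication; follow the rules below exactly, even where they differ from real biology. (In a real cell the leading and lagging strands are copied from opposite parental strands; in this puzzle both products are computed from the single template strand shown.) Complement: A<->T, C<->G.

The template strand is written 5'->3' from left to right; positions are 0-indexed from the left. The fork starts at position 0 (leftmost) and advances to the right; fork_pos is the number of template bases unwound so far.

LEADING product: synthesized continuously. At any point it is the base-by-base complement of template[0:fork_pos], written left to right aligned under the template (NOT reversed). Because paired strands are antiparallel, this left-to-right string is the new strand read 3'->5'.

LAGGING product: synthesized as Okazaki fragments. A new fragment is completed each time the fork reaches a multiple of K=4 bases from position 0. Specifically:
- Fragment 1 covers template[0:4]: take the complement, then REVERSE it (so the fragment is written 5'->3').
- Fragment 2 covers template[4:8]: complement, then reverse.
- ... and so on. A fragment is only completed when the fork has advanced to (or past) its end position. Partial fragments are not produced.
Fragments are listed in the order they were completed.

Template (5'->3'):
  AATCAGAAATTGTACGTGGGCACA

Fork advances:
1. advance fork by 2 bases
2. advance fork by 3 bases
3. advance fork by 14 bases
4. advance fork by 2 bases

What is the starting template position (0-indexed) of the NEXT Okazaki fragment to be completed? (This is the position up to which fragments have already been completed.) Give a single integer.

Step 1: advance 2 -> fork_pos = 0 + 2 = 2. Next multiple of 4 is 4 (not reached); still 0 fragment(s).
Step 2: advance 3 -> fork_pos = 2 + 3 = 5. Reached multiple(s) of 4: 4 -> fragment 1 completed (1 total).
Step 3: advance 14 -> fork_pos = 5 + 14 = 19. Reached multiple(s) of 4: 8, 12, 16 -> fragments 2-4 completed (4 total).
Step 4: advance 2 -> fork_pos = 19 + 2 = 21. Reached multiple(s) of 4: 20 -> fragment 5 completed (5 total).
5 fragment(s) completed, covering template[0:20] (5 x 4 = 20). The next fragment, fragment 6, covers template[20:24], so it starts at position 20.

Answer: 20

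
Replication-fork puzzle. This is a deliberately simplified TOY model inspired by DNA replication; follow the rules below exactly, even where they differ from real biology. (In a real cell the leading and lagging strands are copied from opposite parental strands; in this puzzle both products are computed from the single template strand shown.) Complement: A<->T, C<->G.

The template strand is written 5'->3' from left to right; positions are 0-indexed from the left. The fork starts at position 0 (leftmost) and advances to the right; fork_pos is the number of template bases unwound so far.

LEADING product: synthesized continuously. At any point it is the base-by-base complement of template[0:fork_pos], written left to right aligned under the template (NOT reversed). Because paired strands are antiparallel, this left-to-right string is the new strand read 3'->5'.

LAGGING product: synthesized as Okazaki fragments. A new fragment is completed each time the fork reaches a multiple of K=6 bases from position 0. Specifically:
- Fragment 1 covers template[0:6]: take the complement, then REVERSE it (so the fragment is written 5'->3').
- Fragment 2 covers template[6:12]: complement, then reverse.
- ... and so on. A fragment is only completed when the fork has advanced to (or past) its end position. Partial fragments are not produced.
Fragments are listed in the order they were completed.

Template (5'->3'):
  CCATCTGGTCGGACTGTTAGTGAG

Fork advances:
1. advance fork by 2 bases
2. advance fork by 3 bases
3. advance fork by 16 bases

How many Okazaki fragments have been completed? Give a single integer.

Step 1: advance 2 -> fork_pos = 0 + 2 = 2. Next multiple of 6 is 6 (not reached); still 0 fragment(s).
Step 2: advance 3 -> fork_pos = 2 + 3 = 5. Next multiple of 6 is 6 (not reached); still 0 fragment(s).
Step 3: advance 16 -> fork_pos = 5 + 16 = 21. Reached multiple(s) of 6: 6, 12, 18 -> fragments 1-3 completed (3 total).
Check: final fork_pos = 21; the multiples of 6 that are <= 21 are 6..18 -> 21 // 6 = 3 completed fragment(s).

Answer: 3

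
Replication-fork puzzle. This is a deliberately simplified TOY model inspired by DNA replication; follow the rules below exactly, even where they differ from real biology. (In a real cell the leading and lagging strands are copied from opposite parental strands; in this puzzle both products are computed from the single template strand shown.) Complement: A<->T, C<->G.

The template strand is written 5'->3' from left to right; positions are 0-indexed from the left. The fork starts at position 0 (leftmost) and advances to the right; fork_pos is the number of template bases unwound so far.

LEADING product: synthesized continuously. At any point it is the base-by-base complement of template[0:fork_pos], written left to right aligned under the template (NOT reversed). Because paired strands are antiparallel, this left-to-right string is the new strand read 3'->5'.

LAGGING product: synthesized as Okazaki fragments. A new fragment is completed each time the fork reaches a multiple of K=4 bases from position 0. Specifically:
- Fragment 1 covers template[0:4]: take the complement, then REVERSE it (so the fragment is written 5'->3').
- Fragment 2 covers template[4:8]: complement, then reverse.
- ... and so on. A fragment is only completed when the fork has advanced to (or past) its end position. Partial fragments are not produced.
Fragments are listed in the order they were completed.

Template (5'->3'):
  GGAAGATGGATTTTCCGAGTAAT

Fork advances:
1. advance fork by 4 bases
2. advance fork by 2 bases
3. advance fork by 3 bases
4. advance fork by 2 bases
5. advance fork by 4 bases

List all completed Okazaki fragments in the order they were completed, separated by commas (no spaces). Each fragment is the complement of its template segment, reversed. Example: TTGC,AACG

Step 1: advance 4 -> fork_pos = 0 + 4 = 4. Reached multiple(s) of 4: 4 -> fragment 1 completed (1 total).
Step 2: advance 2 -> fork_pos = 4 + 2 = 6. Next multiple of 4 is 8 (not reached); still 1 fragment(s).
Step 3: advance 3 -> fork_pos = 6 + 3 = 9. Reached multiple(s) of 4: 8 -> fragment 2 completed (2 total).
Step 4: advance 2 -> fork_pos = 9 + 2 = 11. Next multiple of 4 is 12 (not reached); still 2 fragment(s).
Step 5: advance 4 -> fork_pos = 11 + 4 = 15. Reached multiple(s) of 4: 12 -> fragment 3 completed (3 total).
Final fork_pos = 15, so 3 fragment(s) are complete. Build each: template segment -> complement -> reverse.
Fragment 1: template[0:4] = GGAA -> complement CCTT -> reversed TTCC
Fragment 2: template[4:8] = GATG -> complement CTAC -> reversed CATC
Fragment 3: template[8:12] = GATT -> complement CTAA -> reversed AATC

Answer: TTCC,CATC,AATC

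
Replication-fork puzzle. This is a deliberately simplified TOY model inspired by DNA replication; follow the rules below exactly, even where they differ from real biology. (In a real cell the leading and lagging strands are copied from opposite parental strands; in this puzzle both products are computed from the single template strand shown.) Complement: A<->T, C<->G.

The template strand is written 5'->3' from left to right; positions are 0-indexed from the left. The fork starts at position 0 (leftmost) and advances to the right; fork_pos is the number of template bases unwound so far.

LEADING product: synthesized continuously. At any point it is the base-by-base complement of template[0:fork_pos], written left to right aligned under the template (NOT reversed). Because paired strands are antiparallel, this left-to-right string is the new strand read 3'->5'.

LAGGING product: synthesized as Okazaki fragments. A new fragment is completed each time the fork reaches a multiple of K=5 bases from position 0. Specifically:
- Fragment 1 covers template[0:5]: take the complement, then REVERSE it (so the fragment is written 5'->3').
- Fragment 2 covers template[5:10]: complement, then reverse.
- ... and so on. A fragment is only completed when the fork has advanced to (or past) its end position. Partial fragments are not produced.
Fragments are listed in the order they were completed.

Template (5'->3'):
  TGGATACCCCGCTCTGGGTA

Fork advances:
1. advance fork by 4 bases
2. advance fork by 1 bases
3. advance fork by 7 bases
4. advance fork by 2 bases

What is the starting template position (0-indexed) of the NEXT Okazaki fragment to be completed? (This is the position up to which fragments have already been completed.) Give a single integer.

Answer: 10

Derivation:
Step 1: advance 4 -> fork_pos = 0 + 4 = 4. Next multiple of 5 is 5 (not reached); still 0 fragment(s).
Step 2: advance 1 -> fork_pos = 4 + 1 = 5. Reached multiple(s) of 5: 5 -> fragment 1 completed (1 total).
Step 3: advance 7 -> fork_pos = 5 + 7 = 12. Reached multiple(s) of 5: 10 -> fragment 2 completed (2 total).
Step 4: advance 2 -> fork_pos = 12 + 2 = 14. Next multiple of 5 is 15 (not reached); still 2 fragment(s).
2 fragment(s) completed, covering template[0:10] (2 x 5 = 10). The next fragment, fragment 3, covers template[10:15], so it starts at position 10.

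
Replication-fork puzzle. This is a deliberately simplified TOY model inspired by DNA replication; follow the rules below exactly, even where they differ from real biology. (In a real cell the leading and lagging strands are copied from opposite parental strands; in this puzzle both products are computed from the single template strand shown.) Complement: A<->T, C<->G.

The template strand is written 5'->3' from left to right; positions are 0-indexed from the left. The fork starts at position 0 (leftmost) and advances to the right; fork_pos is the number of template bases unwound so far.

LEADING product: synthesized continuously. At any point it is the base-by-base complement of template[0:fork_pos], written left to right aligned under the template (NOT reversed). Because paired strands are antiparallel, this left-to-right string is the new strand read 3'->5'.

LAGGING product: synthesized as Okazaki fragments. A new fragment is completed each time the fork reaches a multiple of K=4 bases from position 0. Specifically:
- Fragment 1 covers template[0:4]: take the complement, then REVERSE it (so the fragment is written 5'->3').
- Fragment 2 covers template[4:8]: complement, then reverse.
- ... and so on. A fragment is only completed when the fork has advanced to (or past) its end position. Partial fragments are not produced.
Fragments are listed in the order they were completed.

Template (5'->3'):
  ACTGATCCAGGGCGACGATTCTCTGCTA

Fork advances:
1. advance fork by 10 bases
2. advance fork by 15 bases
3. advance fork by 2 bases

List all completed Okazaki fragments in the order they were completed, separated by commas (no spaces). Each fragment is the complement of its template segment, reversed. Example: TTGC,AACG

Answer: CAGT,GGAT,CCCT,GTCG,AATC,AGAG

Derivation:
Step 1: advance 10 -> fork_pos = 0 + 10 = 10. Reached multiple(s) of 4: 4, 8 -> fragments 1-2 completed (2 total).
Step 2: advance 15 -> fork_pos = 10 + 15 = 25. Reached multiple(s) of 4: 12, 16, 20, 24 -> fragments 3-6 completed (6 total).
Step 3: advance 2 -> fork_pos = 25 + 2 = 27. Next multiple of 4 is 28 (not reached); still 6 fragment(s).
Final fork_pos = 27, so 6 fragment(s) are complete. Build each: template segment -> complement -> reverse.
Fragment 1: template[0:4] = ACTG -> complement TGAC -> reversed CAGT
Fragment 2: template[4:8] = ATCC -> complement TAGG -> reversed GGAT
Fragment 3: template[8:12] = AGGG -> complement TCCC -> reversed CCCT
Fragment 4: template[12:16] = CGAC -> complement GCTG -> reversed GTCG
Fragment 5: template[16:20] = GATT -> complement CTAA -> reversed AATC
Fragment 6: template[20:24] = CTCT -> complement GAGA -> reversed AGAG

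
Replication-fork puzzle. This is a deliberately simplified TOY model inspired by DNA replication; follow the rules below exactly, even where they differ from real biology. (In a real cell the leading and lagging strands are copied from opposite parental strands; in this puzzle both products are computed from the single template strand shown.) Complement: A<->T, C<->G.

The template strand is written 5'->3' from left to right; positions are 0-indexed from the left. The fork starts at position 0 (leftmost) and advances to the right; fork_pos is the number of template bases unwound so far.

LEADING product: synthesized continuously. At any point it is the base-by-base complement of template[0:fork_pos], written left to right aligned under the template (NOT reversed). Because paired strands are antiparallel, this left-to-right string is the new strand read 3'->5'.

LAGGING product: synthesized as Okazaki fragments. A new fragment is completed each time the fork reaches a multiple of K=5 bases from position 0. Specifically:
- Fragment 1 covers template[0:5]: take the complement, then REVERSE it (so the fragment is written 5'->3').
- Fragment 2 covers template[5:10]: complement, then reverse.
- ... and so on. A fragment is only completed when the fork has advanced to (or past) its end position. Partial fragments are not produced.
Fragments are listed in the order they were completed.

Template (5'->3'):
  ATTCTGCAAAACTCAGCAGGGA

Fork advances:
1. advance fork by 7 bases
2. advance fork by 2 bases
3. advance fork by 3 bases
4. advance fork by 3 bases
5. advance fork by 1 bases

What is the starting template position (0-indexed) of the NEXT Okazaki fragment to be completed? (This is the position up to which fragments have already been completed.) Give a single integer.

Step 1: advance 7 -> fork_pos = 0 + 7 = 7. Reached multiple(s) of 5: 5 -> fragment 1 completed (1 total).
Step 2: advance 2 -> fork_pos = 7 + 2 = 9. Next multiple of 5 is 10 (not reached); still 1 fragment(s).
Step 3: advance 3 -> fork_pos = 9 + 3 = 12. Reached multiple(s) of 5: 10 -> fragment 2 completed (2 total).
Step 4: advance 3 -> fork_pos = 12 + 3 = 15. Reached multiple(s) of 5: 15 -> fragment 3 completed (3 total).
Step 5: advance 1 -> fork_pos = 15 + 1 = 16. Next multiple of 5 is 20 (not reached); still 3 fragment(s).
3 fragment(s) completed, covering template[0:15] (3 x 5 = 15). The next fragment, fragment 4, covers template[15:20], so it starts at position 15.

Answer: 15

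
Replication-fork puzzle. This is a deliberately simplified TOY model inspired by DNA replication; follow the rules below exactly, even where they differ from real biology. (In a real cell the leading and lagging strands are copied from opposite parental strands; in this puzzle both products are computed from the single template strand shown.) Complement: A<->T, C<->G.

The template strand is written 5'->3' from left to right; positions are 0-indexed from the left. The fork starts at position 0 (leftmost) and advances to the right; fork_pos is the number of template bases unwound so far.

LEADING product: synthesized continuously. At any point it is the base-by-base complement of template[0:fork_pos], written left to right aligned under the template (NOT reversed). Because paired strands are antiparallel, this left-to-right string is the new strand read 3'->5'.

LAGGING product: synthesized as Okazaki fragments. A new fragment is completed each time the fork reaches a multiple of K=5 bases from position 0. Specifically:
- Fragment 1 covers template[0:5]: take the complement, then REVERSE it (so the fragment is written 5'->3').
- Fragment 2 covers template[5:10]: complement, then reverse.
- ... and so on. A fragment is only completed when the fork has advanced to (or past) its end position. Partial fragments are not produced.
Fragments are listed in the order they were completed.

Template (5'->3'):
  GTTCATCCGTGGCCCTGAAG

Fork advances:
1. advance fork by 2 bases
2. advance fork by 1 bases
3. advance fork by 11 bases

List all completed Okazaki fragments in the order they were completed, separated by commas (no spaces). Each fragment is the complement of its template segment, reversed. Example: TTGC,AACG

Answer: TGAAC,ACGGA

Derivation:
Step 1: advance 2 -> fork_pos = 0 + 2 = 2. Next multiple of 5 is 5 (not reached); still 0 fragment(s).
Step 2: advance 1 -> fork_pos = 2 + 1 = 3. Next multiple of 5 is 5 (not reached); still 0 fragment(s).
Step 3: advance 11 -> fork_pos = 3 + 11 = 14. Reached multiple(s) of 5: 5, 10 -> fragments 1-2 completed (2 total).
Final fork_pos = 14, so 2 fragment(s) are complete. Build each: template segment -> complement -> reverse.
Fragment 1: template[0:5] = GTTCA -> complement CAAGT -> reversed TGAAC
Fragment 2: template[5:10] = TCCGT -> complement AGGCA -> reversed ACGGA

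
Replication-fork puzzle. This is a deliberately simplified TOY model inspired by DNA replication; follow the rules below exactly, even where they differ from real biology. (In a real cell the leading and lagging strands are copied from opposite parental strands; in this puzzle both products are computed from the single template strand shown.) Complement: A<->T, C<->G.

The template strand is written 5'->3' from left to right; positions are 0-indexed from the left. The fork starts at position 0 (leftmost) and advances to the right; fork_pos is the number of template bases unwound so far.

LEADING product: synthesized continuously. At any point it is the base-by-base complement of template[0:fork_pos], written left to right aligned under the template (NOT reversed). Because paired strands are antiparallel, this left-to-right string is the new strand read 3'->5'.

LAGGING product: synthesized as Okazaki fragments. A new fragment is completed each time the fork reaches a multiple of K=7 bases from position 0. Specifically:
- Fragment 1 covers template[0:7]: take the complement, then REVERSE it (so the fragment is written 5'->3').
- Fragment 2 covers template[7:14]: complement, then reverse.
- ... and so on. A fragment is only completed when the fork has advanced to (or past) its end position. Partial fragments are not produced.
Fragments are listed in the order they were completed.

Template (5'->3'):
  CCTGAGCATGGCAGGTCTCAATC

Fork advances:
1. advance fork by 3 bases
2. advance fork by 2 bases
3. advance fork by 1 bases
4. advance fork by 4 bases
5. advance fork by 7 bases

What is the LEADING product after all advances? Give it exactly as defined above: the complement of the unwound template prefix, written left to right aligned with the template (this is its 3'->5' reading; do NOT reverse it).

Answer: GGACTCGTACCGTCCAG

Derivation:
Step 1: advance 3 -> fork_pos = 0 + 3 = 3.
Step 2: advance 2 -> fork_pos = 3 + 2 = 5.
Step 3: advance 1 -> fork_pos = 5 + 1 = 6.
Step 4: advance 4 -> fork_pos = 6 + 4 = 10.
Step 5: advance 7 -> fork_pos = 10 + 7 = 17.
Unwound prefix: template[0:17] = CCTGAGCATGGCAGGTC
Complement it base by base (A<->T, C<->G), keeping left-to-right order:
  [0:5] CCTGA -> GGACT
  [5:10] GCATG -> CGTAC
  [10:15] GCAGG -> CGTCC
  [15:17] TC -> AG
Concatenate: GGACTCGTACCGTCCAG (length 17; written aligned with the template, i.e. 3'->5').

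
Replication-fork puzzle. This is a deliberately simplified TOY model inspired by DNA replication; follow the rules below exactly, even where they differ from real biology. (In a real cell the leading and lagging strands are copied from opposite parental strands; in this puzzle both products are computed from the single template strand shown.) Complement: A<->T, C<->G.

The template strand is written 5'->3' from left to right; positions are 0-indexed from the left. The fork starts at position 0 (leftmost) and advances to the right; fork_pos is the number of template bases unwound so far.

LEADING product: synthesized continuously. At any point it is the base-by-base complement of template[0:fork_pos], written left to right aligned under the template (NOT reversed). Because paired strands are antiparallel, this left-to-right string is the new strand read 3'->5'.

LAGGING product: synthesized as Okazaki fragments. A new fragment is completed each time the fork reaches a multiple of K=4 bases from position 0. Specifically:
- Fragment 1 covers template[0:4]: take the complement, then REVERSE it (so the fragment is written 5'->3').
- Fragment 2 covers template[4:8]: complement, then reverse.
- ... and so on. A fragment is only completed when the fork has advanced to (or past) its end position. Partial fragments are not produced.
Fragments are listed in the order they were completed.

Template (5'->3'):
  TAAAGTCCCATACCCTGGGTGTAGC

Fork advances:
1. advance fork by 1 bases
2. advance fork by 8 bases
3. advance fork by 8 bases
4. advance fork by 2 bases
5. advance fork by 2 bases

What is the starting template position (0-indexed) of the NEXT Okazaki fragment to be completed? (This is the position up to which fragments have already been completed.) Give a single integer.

Answer: 20

Derivation:
Step 1: advance 1 -> fork_pos = 0 + 1 = 1. Next multiple of 4 is 4 (not reached); still 0 fragment(s).
Step 2: advance 8 -> fork_pos = 1 + 8 = 9. Reached multiple(s) of 4: 4, 8 -> fragments 1-2 completed (2 total).
Step 3: advance 8 -> fork_pos = 9 + 8 = 17. Reached multiple(s) of 4: 12, 16 -> fragments 3-4 completed (4 total).
Step 4: advance 2 -> fork_pos = 17 + 2 = 19. Next multiple of 4 is 20 (not reached); still 4 fragment(s).
Step 5: advance 2 -> fork_pos = 19 + 2 = 21. Reached multiple(s) of 4: 20 -> fragment 5 completed (5 total).
5 fragment(s) completed, covering template[0:20] (5 x 4 = 20). The next fragment, fragment 6, covers template[20:24], so it starts at position 20.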